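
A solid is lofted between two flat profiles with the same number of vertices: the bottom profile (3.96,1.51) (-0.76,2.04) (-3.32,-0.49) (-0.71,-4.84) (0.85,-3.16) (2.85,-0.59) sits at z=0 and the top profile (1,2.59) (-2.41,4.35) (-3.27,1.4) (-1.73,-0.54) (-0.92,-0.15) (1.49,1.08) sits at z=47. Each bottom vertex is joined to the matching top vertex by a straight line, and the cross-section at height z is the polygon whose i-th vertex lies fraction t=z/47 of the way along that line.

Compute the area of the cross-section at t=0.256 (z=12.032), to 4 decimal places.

Cross-section at t=0.256: each vertex is (1-t)·p0[i] + t·p1[i].
  v1: (1-0.256)·(3.96,1.51) + 0.256·(1,2.59) = (3.2022,1.7865)
  v2: (1-0.256)·(-0.76,2.04) + 0.256·(-2.41,4.35) = (-1.1824,2.6314)
  v3: (1-0.256)·(-3.32,-0.49) + 0.256·(-3.27,1.4) = (-3.3072,-0.0062)
  v4: (1-0.256)·(-0.71,-4.84) + 0.256·(-1.73,-0.54) = (-0.9711,-3.7392)
  v5: (1-0.256)·(0.85,-3.16) + 0.256·(-0.92,-0.15) = (0.3969,-2.3894)
  v6: (1-0.256)·(2.85,-0.59) + 0.256·(1.49,1.08) = (2.5018,-0.1625)
Shoelace sum Σ(x_i·y_{i+1} − x_{i+1}·y_i):
  i=1: 3.2022·2.6314 − -1.1824·1.7865 = +10.5386 (running +10.5386)
  i=2: -1.1824·-0.0062 − -3.3072·2.6314 = +8.7097 (running +19.2483)
  i=3: -3.3072·-3.7392 − -0.9711·-0.0062 = +12.3603 (running +31.6086)
  i=4: -0.9711·-2.3894 − 0.3969·-3.7392 = +3.8044 (running +35.4130)
  i=5: 0.3969·-0.1625 − 2.5018·-2.3894 = +5.9135 (running +41.3266)
  i=6: 2.5018·1.7865 − 3.2022·-0.1625 = +4.9898 (running +46.3163)
Area = |Σ|/2 = |46.3163|/2 = 23.1582

Area at t=0.256: 23.1582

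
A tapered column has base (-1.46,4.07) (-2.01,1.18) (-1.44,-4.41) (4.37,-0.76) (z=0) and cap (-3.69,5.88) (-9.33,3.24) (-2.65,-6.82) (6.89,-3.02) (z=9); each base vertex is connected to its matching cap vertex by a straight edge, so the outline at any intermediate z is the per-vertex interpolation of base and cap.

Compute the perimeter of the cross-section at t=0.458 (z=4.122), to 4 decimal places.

Cross-section at t=0.458: each vertex is (1-t)·p0[i] + t·p1[i].
  v1: (1-0.458)·(-1.46,4.07) + 0.458·(-3.69,5.88) = (-2.4813,4.8990)
  v2: (1-0.458)·(-2.01,1.18) + 0.458·(-9.33,3.24) = (-5.3626,2.1235)
  v3: (1-0.458)·(-1.44,-4.41) + 0.458·(-2.65,-6.82) = (-1.9942,-5.5138)
  v4: (1-0.458)·(4.37,-0.76) + 0.458·(6.89,-3.02) = (5.5242,-1.7951)
Perimeter = Σ |v_{i+1} − v_i|:
  edge 1→2: √(-2.8812² + -2.7755²) = 4.0006 (running 4.0006)
  edge 2→3: √(3.3684² + -7.6373²) = 8.3471 (running 12.3477)
  edge 3→4: √(7.5183² + 3.7187²) = 8.3877 (running 20.7354)
  edge 4→1: √(-8.0055² + 6.6941²) = 10.4354 (running 31.1709)
Perimeter = 31.1709

Perimeter at t=0.458: 31.1709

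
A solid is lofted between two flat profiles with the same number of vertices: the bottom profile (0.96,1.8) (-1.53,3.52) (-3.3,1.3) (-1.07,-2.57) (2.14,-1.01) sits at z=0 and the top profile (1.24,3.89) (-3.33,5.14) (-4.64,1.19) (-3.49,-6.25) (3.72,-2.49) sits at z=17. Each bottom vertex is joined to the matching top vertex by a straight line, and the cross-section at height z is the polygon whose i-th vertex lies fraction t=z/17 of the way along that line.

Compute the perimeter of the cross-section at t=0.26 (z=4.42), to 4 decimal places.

Cross-section at t=0.26: each vertex is (1-t)·p0[i] + t·p1[i].
  v1: (1-0.26)·(0.96,1.8) + 0.26·(1.24,3.89) = (1.0328,2.3434)
  v2: (1-0.26)·(-1.53,3.52) + 0.26·(-3.33,5.14) = (-1.9980,3.9412)
  v3: (1-0.26)·(-3.3,1.3) + 0.26·(-4.64,1.19) = (-3.6484,1.2714)
  v4: (1-0.26)·(-1.07,-2.57) + 0.26·(-3.49,-6.25) = (-1.6992,-3.5268)
  v5: (1-0.26)·(2.14,-1.01) + 0.26·(3.72,-2.49) = (2.5508,-1.3948)
Perimeter = Σ |v_{i+1} − v_i|:
  edge 1→2: √(-3.0308² + 1.5978²) = 3.4262 (running 3.4262)
  edge 2→3: √(-1.6504² + -2.6698²) = 3.1387 (running 6.5649)
  edge 3→4: √(1.9492² + -4.7982²) = 5.1790 (running 11.7439)
  edge 4→5: √(4.2500² + 2.1320²) = 4.7548 (running 16.4987)
  edge 5→1: √(-1.5180² + 3.7382²) = 4.0347 (running 20.5334)
Perimeter = 20.5334

Perimeter at t=0.26: 20.5334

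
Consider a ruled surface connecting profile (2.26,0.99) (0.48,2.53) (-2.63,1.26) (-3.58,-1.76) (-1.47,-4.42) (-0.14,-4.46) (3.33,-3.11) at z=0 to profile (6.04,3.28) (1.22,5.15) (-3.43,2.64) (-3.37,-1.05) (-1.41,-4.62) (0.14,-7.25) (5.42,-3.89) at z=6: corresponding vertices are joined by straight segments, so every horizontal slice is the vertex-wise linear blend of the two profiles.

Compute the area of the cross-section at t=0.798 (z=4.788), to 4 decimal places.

Cross-section at t=0.798: each vertex is (1-t)·p0[i] + t·p1[i].
  v1: (1-0.798)·(2.26,0.99) + 0.798·(6.04,3.28) = (5.2764,2.8174)
  v2: (1-0.798)·(0.48,2.53) + 0.798·(1.22,5.15) = (1.0705,4.6208)
  v3: (1-0.798)·(-2.63,1.26) + 0.798·(-3.43,2.64) = (-3.2684,2.3612)
  v4: (1-0.798)·(-3.58,-1.76) + 0.798·(-3.37,-1.05) = (-3.4124,-1.1934)
  v5: (1-0.798)·(-1.47,-4.42) + 0.798·(-1.41,-4.62) = (-1.4221,-4.5796)
  v6: (1-0.798)·(-0.14,-4.46) + 0.798·(0.14,-7.25) = (0.0834,-6.6864)
  v7: (1-0.798)·(3.33,-3.11) + 0.798·(5.42,-3.89) = (4.9978,-3.7324)
Shoelace sum Σ(x_i·y_{i+1} − x_{i+1}·y_i):
  i=1: 5.2764·4.6208 − 1.0705·2.8174 = +21.3651 (running +21.3651)
  i=2: 1.0705·2.3612 − -3.2684·4.6208 = +17.6302 (running +38.9953)
  i=3: -3.2684·-1.1934 − -3.4124·2.3612 = +11.9581 (running +50.9534)
  i=4: -3.4124·-4.5796 − -1.4221·-1.1934 = +13.9303 (running +64.8838)
  i=5: -1.4221·-6.6864 − 0.0834·-4.5796 = +9.8910 (running +74.7748)
  i=6: 0.0834·-3.7324 − 4.9978·-6.6864 = +33.1061 (running +107.8809)
  i=7: 4.9978·2.8174 − 5.2764·-3.7324 = +33.7750 (running +141.6558)
Area = |Σ|/2 = |141.6558|/2 = 70.8279

Area at t=0.798: 70.8279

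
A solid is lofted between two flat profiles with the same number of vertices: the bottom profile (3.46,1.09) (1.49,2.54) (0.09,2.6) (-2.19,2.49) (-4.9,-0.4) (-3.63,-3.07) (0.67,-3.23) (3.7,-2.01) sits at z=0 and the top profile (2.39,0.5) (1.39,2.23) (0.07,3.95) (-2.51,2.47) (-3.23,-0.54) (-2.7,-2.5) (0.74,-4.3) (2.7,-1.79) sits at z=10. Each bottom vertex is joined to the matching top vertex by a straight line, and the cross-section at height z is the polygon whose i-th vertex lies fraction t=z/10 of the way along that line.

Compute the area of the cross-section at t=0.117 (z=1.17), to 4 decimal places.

Area at t=0.117: 38.5777

Cross-section at t=0.117: each vertex is (1-t)·p0[i] + t·p1[i].
  v1: (1-0.117)·(3.46,1.09) + 0.117·(2.39,0.5) = (3.3348,1.0210)
  v2: (1-0.117)·(1.49,2.54) + 0.117·(1.39,2.23) = (1.4783,2.5037)
  v3: (1-0.117)·(0.09,2.6) + 0.117·(0.07,3.95) = (0.0877,2.7580)
  v4: (1-0.117)·(-2.19,2.49) + 0.117·(-2.51,2.47) = (-2.2274,2.4877)
  v5: (1-0.117)·(-4.9,-0.4) + 0.117·(-3.23,-0.54) = (-4.7046,-0.4164)
  v6: (1-0.117)·(-3.63,-3.07) + 0.117·(-2.7,-2.5) = (-3.5212,-3.0033)
  v7: (1-0.117)·(0.67,-3.23) + 0.117·(0.74,-4.3) = (0.6782,-3.3552)
  v8: (1-0.117)·(3.7,-2.01) + 0.117·(2.7,-1.79) = (3.5830,-1.9843)
Shoelace sum Σ(x_i·y_{i+1} − x_{i+1}·y_i):
  i=1: 3.3348·2.5037 − 1.4783·1.0210 = +6.8402 (running +6.8402)
  i=2: 1.4783·2.7580 − 0.0877·2.5037 = +3.8576 (running +10.6978)
  i=3: 0.0877·2.4877 − -2.2274·2.7580 = +6.3612 (running +17.0590)
  i=4: -2.2274·-0.4164 − -4.7046·2.4877 = +12.6309 (running +29.6899)
  i=5: -4.7046·-3.0033 − -3.5212·-0.4164 = +12.6632 (running +42.3532)
  i=6: -3.5212·-3.3552 − 0.6782·-3.0033 = +13.8511 (running +56.2043)
  i=7: 0.6782·-1.9843 − 3.5830·-3.3552 = +10.6759 (running +66.8802)
  i=8: 3.5830·1.0210 − 3.3348·-1.9843 = +10.2753 (running +77.1555)
Area = |Σ|/2 = |77.1555|/2 = 38.5777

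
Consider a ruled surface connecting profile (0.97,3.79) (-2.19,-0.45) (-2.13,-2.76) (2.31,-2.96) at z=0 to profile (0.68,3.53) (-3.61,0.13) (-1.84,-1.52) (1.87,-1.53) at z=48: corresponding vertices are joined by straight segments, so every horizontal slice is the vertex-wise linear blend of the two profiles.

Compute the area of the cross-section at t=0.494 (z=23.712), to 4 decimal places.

Cross-section at t=0.494: each vertex is (1-t)·p0[i] + t·p1[i].
  v1: (1-0.494)·(0.97,3.79) + 0.494·(0.68,3.53) = (0.8267,3.6616)
  v2: (1-0.494)·(-2.19,-0.45) + 0.494·(-3.61,0.13) = (-2.8915,-0.1635)
  v3: (1-0.494)·(-2.13,-2.76) + 0.494·(-1.84,-1.52) = (-1.9867,-2.1474)
  v4: (1-0.494)·(2.31,-2.96) + 0.494·(1.87,-1.53) = (2.0926,-2.2536)
Shoelace sum Σ(x_i·y_{i+1} − x_{i+1}·y_i):
  i=1: 0.8267·-0.1635 − -2.8915·3.6616 = +10.4522 (running +10.4522)
  i=2: -2.8915·-2.1474 − -1.9867·-0.1635 = +5.8845 (running +16.3367)
  i=3: -1.9867·-2.2536 − 2.0926·-2.1474 = +8.9711 (running +25.3078)
  i=4: 2.0926·3.6616 − 0.8267·-2.2536 = +9.5255 (running +34.8332)
Area = |Σ|/2 = |34.8332|/2 = 17.4166

Area at t=0.494: 17.4166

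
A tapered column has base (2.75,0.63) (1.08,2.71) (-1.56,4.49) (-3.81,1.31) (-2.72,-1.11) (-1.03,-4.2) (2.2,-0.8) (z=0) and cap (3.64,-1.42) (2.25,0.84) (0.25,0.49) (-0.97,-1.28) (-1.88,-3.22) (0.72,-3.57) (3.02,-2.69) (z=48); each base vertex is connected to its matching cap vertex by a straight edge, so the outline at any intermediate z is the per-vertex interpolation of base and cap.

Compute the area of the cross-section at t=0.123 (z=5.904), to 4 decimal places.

Area at t=0.123: 29.2511

Cross-section at t=0.123: each vertex is (1-t)·p0[i] + t·p1[i].
  v1: (1-0.123)·(2.75,0.63) + 0.123·(3.64,-1.42) = (2.8595,0.3779)
  v2: (1-0.123)·(1.08,2.71) + 0.123·(2.25,0.84) = (1.2239,2.4800)
  v3: (1-0.123)·(-1.56,4.49) + 0.123·(0.25,0.49) = (-1.3374,3.9980)
  v4: (1-0.123)·(-3.81,1.31) + 0.123·(-0.97,-1.28) = (-3.4607,0.9914)
  v5: (1-0.123)·(-2.72,-1.11) + 0.123·(-1.88,-3.22) = (-2.6167,-1.3695)
  v6: (1-0.123)·(-1.03,-4.2) + 0.123·(0.72,-3.57) = (-0.8148,-4.1225)
  v7: (1-0.123)·(2.2,-0.8) + 0.123·(3.02,-2.69) = (2.3009,-1.0325)
Shoelace sum Σ(x_i·y_{i+1} − x_{i+1}·y_i):
  i=1: 2.8595·2.4800 − 1.2239·0.3779 = +6.6290 (running +6.6290)
  i=2: 1.2239·3.9980 − -1.3374·2.4800 = +8.2099 (running +14.8389)
  i=3: -1.3374·0.9914 − -3.4607·3.9980 = +12.5099 (running +27.3487)
  i=4: -3.4607·-1.3695 − -2.6167·0.9914 = +7.3338 (running +34.6825)
  i=5: -2.6167·-4.1225 − -0.8148·-1.3695 = +9.6715 (running +44.3540)
  i=6: -0.8148·-1.0325 − 2.3009·-4.1225 = +10.3265 (running +54.6805)
  i=7: 2.3009·0.3779 − 2.8595·-1.0325 = +3.8217 (running +58.5022)
Area = |Σ|/2 = |58.5022|/2 = 29.2511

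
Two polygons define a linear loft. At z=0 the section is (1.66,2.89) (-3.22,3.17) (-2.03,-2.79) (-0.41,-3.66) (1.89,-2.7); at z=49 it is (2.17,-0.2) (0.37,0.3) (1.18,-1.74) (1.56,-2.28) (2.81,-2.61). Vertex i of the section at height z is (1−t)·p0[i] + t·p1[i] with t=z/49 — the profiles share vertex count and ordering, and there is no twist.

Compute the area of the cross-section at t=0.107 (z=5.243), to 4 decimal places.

Area at t=0.107: 23.6004

Cross-section at t=0.107: each vertex is (1-t)·p0[i] + t·p1[i].
  v1: (1-0.107)·(1.66,2.89) + 0.107·(2.17,-0.2) = (1.7146,2.5594)
  v2: (1-0.107)·(-3.22,3.17) + 0.107·(0.37,0.3) = (-2.8359,2.8629)
  v3: (1-0.107)·(-2.03,-2.79) + 0.107·(1.18,-1.74) = (-1.6865,-2.6776)
  v4: (1-0.107)·(-0.41,-3.66) + 0.107·(1.56,-2.28) = (-0.1992,-3.5123)
  v5: (1-0.107)·(1.89,-2.7) + 0.107·(2.81,-2.61) = (1.9884,-2.6904)
Shoelace sum Σ(x_i·y_{i+1} − x_{i+1}·y_i):
  i=1: 1.7146·2.8629 − -2.8359·2.5594 = +12.1667 (running +12.1667)
  i=2: -2.8359·-2.6776 − -1.6865·2.8629 = +12.4219 (running +24.5886)
  i=3: -1.6865·-3.5123 − -0.1992·-2.6776 = +5.3903 (running +29.9788)
  i=4: -0.1992·-2.6904 − 1.9884·-3.5123 = +7.5200 (running +37.4988)
  i=5: 1.9884·2.5594 − 1.7146·-2.6904 = +9.7020 (running +47.2008)
Area = |Σ|/2 = |47.2008|/2 = 23.6004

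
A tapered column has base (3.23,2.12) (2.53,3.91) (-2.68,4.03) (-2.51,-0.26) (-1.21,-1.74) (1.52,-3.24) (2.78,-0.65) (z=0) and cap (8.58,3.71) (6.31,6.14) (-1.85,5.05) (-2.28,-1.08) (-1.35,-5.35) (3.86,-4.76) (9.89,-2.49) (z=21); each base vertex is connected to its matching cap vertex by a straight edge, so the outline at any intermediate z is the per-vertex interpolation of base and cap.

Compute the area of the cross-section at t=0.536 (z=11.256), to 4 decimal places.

Area at t=0.536: 68.6840

Cross-section at t=0.536: each vertex is (1-t)·p0[i] + t·p1[i].
  v1: (1-0.536)·(3.23,2.12) + 0.536·(8.58,3.71) = (6.0976,2.9722)
  v2: (1-0.536)·(2.53,3.91) + 0.536·(6.31,6.14) = (4.5561,5.1053)
  v3: (1-0.536)·(-2.68,4.03) + 0.536·(-1.85,5.05) = (-2.2351,4.5767)
  v4: (1-0.536)·(-2.51,-0.26) + 0.536·(-2.28,-1.08) = (-2.3867,-0.6995)
  v5: (1-0.536)·(-1.21,-1.74) + 0.536·(-1.35,-5.35) = (-1.2850,-3.6750)
  v6: (1-0.536)·(1.52,-3.24) + 0.536·(3.86,-4.76) = (2.7742,-4.0547)
  v7: (1-0.536)·(2.78,-0.65) + 0.536·(9.89,-2.49) = (6.5910,-1.6362)
Shoelace sum Σ(x_i·y_{i+1} − x_{i+1}·y_i):
  i=1: 6.0976·5.1053 − 4.5561·2.9722 = +17.5882 (running +17.5882)
  i=2: 4.5561·4.5767 − -2.2351·5.1053 = +32.2628 (running +49.8510)
  i=3: -2.2351·-0.6995 − -2.3867·4.5767 = +12.4869 (running +62.3379)
  i=4: -2.3867·-3.6750 − -1.2850·-0.6995 = +7.8722 (running +70.2101)
  i=5: -1.2850·-4.0547 − 2.7742·-3.6750 = +15.4057 (running +85.6158)
  i=6: 2.7742·-1.6362 − 6.5910·-4.0547 = +22.1852 (running +107.8009)
  i=7: 6.5910·2.9722 − 6.0976·-1.6362 = +29.5671 (running +137.3680)
Area = |Σ|/2 = |137.3680|/2 = 68.6840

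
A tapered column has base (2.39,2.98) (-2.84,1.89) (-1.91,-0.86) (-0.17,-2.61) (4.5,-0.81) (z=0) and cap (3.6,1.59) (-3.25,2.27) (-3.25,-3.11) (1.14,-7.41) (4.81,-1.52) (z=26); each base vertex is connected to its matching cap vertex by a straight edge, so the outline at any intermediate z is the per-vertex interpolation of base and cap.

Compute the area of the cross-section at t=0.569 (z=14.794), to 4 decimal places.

Cross-section at t=0.569: each vertex is (1-t)·p0[i] + t·p1[i].
  v1: (1-0.569)·(2.39,2.98) + 0.569·(3.6,1.59) = (3.0785,2.1891)
  v2: (1-0.569)·(-2.84,1.89) + 0.569·(-3.25,2.27) = (-3.0733,2.1062)
  v3: (1-0.569)·(-1.91,-0.86) + 0.569·(-3.25,-3.11) = (-2.6725,-2.1402)
  v4: (1-0.569)·(-0.17,-2.61) + 0.569·(1.14,-7.41) = (0.5754,-5.3412)
  v5: (1-0.569)·(4.5,-0.81) + 0.569·(4.81,-1.52) = (4.6764,-1.2140)
Shoelace sum Σ(x_i·y_{i+1} − x_{i+1}·y_i):
  i=1: 3.0785·2.1062 − -3.0733·2.1891 = +13.2117 (running +13.2117)
  i=2: -3.0733·-2.1402 − -2.6725·2.1062 = +12.2064 (running +25.4181)
  i=3: -2.6725·-5.3412 − 0.5754·-2.1402 = +15.5056 (running +40.9237)
  i=4: 0.5754·-1.2140 − 4.6764·-5.3412 = +24.2790 (running +65.2027)
  i=5: 4.6764·2.1891 − 3.0785·-1.2140 = +13.9743 (running +79.1770)
Area = |Σ|/2 = |79.1770|/2 = 39.5885

Area at t=0.569: 39.5885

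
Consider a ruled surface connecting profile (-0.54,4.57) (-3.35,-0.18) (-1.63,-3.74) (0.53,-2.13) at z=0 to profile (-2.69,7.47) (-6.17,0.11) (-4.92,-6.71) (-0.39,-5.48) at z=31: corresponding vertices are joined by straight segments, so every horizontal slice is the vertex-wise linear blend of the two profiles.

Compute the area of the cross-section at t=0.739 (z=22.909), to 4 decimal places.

Cross-section at t=0.739: each vertex is (1-t)·p0[i] + t·p1[i].
  v1: (1-0.739)·(-0.54,4.57) + 0.739·(-2.69,7.47) = (-2.1288,6.7131)
  v2: (1-0.739)·(-3.35,-0.18) + 0.739·(-6.17,0.11) = (-5.4340,0.0343)
  v3: (1-0.739)·(-1.63,-3.74) + 0.739·(-4.92,-6.71) = (-4.0613,-5.9348)
  v4: (1-0.739)·(0.53,-2.13) + 0.739·(-0.39,-5.48) = (-0.1499,-4.6057)
Shoelace sum Σ(x_i·y_{i+1} − x_{i+1}·y_i):
  i=1: -2.1288·0.0343 − -5.4340·6.7131 = +36.4058 (running +36.4058)
  i=2: -5.4340·-5.9348 − -4.0613·0.0343 = +32.3891 (running +68.7949)
  i=3: -4.0613·-4.6057 − -0.1499·-5.9348 = +17.8155 (running +86.6104)
  i=4: -0.1499·6.7131 − -2.1288·-4.6057 = -10.8109 (running +75.7995)
Area = |Σ|/2 = |75.7995|/2 = 37.8997

Area at t=0.739: 37.8997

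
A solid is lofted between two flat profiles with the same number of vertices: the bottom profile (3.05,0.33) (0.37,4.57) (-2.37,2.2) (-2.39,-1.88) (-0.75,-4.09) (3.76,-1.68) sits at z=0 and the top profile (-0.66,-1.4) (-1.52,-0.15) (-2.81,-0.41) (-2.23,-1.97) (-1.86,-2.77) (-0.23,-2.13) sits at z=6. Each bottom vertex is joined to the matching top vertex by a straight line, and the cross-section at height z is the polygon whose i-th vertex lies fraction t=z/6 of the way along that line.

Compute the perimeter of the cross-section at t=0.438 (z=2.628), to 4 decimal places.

Cross-section at t=0.438: each vertex is (1-t)·p0[i] + t·p1[i].
  v1: (1-0.438)·(3.05,0.33) + 0.438·(-0.66,-1.4) = (1.4250,-0.4277)
  v2: (1-0.438)·(0.37,4.57) + 0.438·(-1.52,-0.15) = (-0.4578,2.5026)
  v3: (1-0.438)·(-2.37,2.2) + 0.438·(-2.81,-0.41) = (-2.5627,1.0568)
  v4: (1-0.438)·(-2.39,-1.88) + 0.438·(-2.23,-1.97) = (-2.3199,-1.9194)
  v5: (1-0.438)·(-0.75,-4.09) + 0.438·(-1.86,-2.77) = (-1.2362,-3.5118)
  v6: (1-0.438)·(3.76,-1.68) + 0.438·(-0.23,-2.13) = (2.0124,-1.8771)
Perimeter = Σ |v_{i+1} − v_i|:
  edge 1→2: √(-1.8828² + 2.9304²) = 3.4831 (running 3.4831)
  edge 2→3: √(-2.1049² + -1.4458²) = 2.5536 (running 6.0368)
  edge 3→4: √(0.2428² + -2.9762²) = 2.9861 (running 9.0229)
  edge 4→5: √(1.0837² + -1.5924²) = 1.9262 (running 10.9491)
  edge 5→6: √(3.2486² + 1.6347²) = 3.6367 (running 14.5858)
  edge 6→1: √(-0.5874² + 1.4494²) = 1.5639 (running 16.1496)
Perimeter = 16.1496

Perimeter at t=0.438: 16.1496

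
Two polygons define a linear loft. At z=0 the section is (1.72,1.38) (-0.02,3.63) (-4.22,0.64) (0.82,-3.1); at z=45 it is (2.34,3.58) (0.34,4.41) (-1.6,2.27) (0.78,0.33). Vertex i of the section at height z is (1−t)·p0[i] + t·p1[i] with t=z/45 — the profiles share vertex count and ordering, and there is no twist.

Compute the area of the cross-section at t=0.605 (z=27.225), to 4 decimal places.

Area at t=0.605: 12.4491

Cross-section at t=0.605: each vertex is (1-t)·p0[i] + t·p1[i].
  v1: (1-0.605)·(1.72,1.38) + 0.605·(2.34,3.58) = (2.0951,2.7110)
  v2: (1-0.605)·(-0.02,3.63) + 0.605·(0.34,4.41) = (0.1978,4.1019)
  v3: (1-0.605)·(-4.22,0.64) + 0.605·(-1.6,2.27) = (-2.6349,1.6261)
  v4: (1-0.605)·(0.82,-3.1) + 0.605·(0.78,0.33) = (0.7958,-1.0249)
Shoelace sum Σ(x_i·y_{i+1} − x_{i+1}·y_i):
  i=1: 2.0951·4.1019 − 0.1978·2.7110 = +8.0577 (running +8.0577)
  i=2: 0.1978·1.6261 − -2.6349·4.1019 = +11.1297 (running +19.1874)
  i=3: -2.6349·-1.0249 − 0.7958·1.6261 = +1.4063 (running +20.5937)
  i=4: 0.7958·2.7110 − 2.0951·-1.0249 = +4.3046 (running +24.8983)
Area = |Σ|/2 = |24.8983|/2 = 12.4491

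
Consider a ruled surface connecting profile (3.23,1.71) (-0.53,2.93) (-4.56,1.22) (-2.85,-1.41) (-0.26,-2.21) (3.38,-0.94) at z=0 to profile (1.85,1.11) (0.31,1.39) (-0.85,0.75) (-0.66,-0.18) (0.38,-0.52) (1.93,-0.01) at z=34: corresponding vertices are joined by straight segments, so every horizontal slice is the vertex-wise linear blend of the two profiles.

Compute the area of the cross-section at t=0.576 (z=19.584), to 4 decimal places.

Area at t=0.576: 11.3761

Cross-section at t=0.576: each vertex is (1-t)·p0[i] + t·p1[i].
  v1: (1-0.576)·(3.23,1.71) + 0.576·(1.85,1.11) = (2.4351,1.3644)
  v2: (1-0.576)·(-0.53,2.93) + 0.576·(0.31,1.39) = (-0.0462,2.0430)
  v3: (1-0.576)·(-4.56,1.22) + 0.576·(-0.85,0.75) = (-2.4230,0.9493)
  v4: (1-0.576)·(-2.85,-1.41) + 0.576·(-0.66,-0.18) = (-1.5886,-0.7015)
  v5: (1-0.576)·(-0.26,-2.21) + 0.576·(0.38,-0.52) = (0.1086,-1.2366)
  v6: (1-0.576)·(3.38,-0.94) + 0.576·(1.93,-0.01) = (2.5448,-0.4043)
Shoelace sum Σ(x_i·y_{i+1} − x_{i+1}·y_i):
  i=1: 2.4351·2.0430 − -0.0462·1.3644 = +5.0378 (running +5.0378)
  i=2: -0.0462·0.9493 − -2.4230·2.0430 = +4.9064 (running +9.9442)
  i=3: -2.4230·-0.7015 − -1.5886·0.9493 = +3.2078 (running +13.1520)
  i=4: -1.5886·-1.2366 − 0.1086·-0.7015 = +2.0406 (running +15.1926)
  i=5: 0.1086·-0.4043 − 2.5448·-1.2366 = +3.1029 (running +18.2954)
  i=6: 2.5448·1.3644 − 2.4351·-0.4043 = +4.4567 (running +22.7521)
Area = |Σ|/2 = |22.7521|/2 = 11.3761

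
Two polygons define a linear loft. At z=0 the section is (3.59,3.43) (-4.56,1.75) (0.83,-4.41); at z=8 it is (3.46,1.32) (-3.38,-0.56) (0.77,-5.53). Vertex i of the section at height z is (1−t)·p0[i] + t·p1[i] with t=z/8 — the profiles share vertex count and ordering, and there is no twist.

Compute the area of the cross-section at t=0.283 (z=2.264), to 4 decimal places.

Area at t=0.283: 27.0257

Cross-section at t=0.283: each vertex is (1-t)·p0[i] + t·p1[i].
  v1: (1-0.283)·(3.59,3.43) + 0.283·(3.46,1.32) = (3.5532,2.8329)
  v2: (1-0.283)·(-4.56,1.75) + 0.283·(-3.38,-0.56) = (-4.2261,1.0963)
  v3: (1-0.283)·(0.83,-4.41) + 0.283·(0.77,-5.53) = (0.8130,-4.7270)
Shoelace sum Σ(x_i·y_{i+1} − x_{i+1}·y_i):
  i=1: 3.5532·1.0963 − -4.2261·2.8329 = +15.8672 (running +15.8672)
  i=2: -4.2261·-4.7270 − 0.8130·1.0963 = +19.0851 (running +34.9523)
  i=3: 0.8130·2.8329 − 3.5532·-4.7270 = +19.0991 (running +54.0513)
Area = |Σ|/2 = |54.0513|/2 = 27.0257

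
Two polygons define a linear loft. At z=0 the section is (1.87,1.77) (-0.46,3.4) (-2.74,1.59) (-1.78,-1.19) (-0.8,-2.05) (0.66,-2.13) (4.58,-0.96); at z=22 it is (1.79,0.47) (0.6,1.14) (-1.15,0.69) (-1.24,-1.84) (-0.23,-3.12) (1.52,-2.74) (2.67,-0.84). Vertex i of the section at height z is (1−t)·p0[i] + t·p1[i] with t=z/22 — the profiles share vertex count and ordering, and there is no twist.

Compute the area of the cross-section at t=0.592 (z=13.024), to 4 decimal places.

Area at t=0.592: 15.9788

Cross-section at t=0.592: each vertex is (1-t)·p0[i] + t·p1[i].
  v1: (1-0.592)·(1.87,1.77) + 0.592·(1.79,0.47) = (1.8226,1.0004)
  v2: (1-0.592)·(-0.46,3.4) + 0.592·(0.6,1.14) = (0.1675,2.0621)
  v3: (1-0.592)·(-2.74,1.59) + 0.592·(-1.15,0.69) = (-1.7987,1.0572)
  v4: (1-0.592)·(-1.78,-1.19) + 0.592·(-1.24,-1.84) = (-1.4603,-1.5748)
  v5: (1-0.592)·(-0.8,-2.05) + 0.592·(-0.23,-3.12) = (-0.4626,-2.6834)
  v6: (1-0.592)·(0.66,-2.13) + 0.592·(1.52,-2.74) = (1.1691,-2.4911)
  v7: (1-0.592)·(4.58,-0.96) + 0.592·(2.67,-0.84) = (3.4493,-0.8890)
Shoelace sum Σ(x_i·y_{i+1} − x_{i+1}·y_i):
  i=1: 1.8226·2.0621 − 0.1675·1.0004 = +3.5908 (running +3.5908)
  i=2: 0.1675·1.0572 − -1.7987·2.0621 = +3.8862 (running +7.4770)
  i=3: -1.7987·-1.5748 − -1.4603·1.0572 = +4.3765 (running +11.8535)
  i=4: -1.4603·-2.6834 − -0.4626·-1.5748 = +3.1902 (running +15.0438)
  i=5: -0.4626·-2.4911 − 1.1691·-2.6834 = +4.2896 (running +19.3333)
  i=6: 1.1691·-0.8890 − 3.4493·-2.4911 = +7.5533 (running +26.8866)
  i=7: 3.4493·1.0004 − 1.8226·-0.8890 = +5.0709 (running +31.9575)
Area = |Σ|/2 = |31.9575|/2 = 15.9788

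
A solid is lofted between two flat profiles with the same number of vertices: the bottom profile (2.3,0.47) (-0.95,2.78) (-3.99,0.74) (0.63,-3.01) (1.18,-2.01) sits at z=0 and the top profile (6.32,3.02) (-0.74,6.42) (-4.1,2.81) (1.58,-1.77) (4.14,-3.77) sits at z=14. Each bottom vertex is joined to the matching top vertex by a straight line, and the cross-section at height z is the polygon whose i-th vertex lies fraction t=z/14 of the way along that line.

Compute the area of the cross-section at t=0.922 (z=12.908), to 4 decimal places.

Cross-section at t=0.922: each vertex is (1-t)·p0[i] + t·p1[i].
  v1: (1-0.922)·(2.3,0.47) + 0.922·(6.32,3.02) = (6.0064,2.8211)
  v2: (1-0.922)·(-0.95,2.78) + 0.922·(-0.74,6.42) = (-0.7564,6.1361)
  v3: (1-0.922)·(-3.99,0.74) + 0.922·(-4.1,2.81) = (-4.0914,2.6485)
  v4: (1-0.922)·(0.63,-3.01) + 0.922·(1.58,-1.77) = (1.5059,-1.8667)
  v5: (1-0.922)·(1.18,-2.01) + 0.922·(4.14,-3.77) = (3.9091,-3.6327)
Shoelace sum Σ(x_i·y_{i+1} − x_{i+1}·y_i):
  i=1: 6.0064·6.1361 − -0.7564·2.8211 = +38.9898 (running +38.9898)
  i=2: -0.7564·2.6485 − -4.0914·6.1361 = +23.1020 (running +62.0918)
  i=3: -4.0914·-1.8667 − 1.5059·2.6485 = +3.6491 (running +65.7409)
  i=4: 1.5059·-3.6327 − 3.9091·-1.8667 = +1.8267 (running +67.5676)
  i=5: 3.9091·2.8211 − 6.0064·-3.6327 = +32.8477 (running +100.4153)
Area = |Σ|/2 = |100.4153|/2 = 50.2077

Area at t=0.922: 50.2077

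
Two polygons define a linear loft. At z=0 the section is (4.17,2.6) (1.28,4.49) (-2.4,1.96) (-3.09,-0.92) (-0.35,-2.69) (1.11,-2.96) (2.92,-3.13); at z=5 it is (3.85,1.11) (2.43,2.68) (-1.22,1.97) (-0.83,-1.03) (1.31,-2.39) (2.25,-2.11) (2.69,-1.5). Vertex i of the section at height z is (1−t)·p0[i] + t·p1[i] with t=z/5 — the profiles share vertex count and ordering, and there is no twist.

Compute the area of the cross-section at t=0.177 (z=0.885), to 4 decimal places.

Cross-section at t=0.177: each vertex is (1-t)·p0[i] + t·p1[i].
  v1: (1-0.177)·(4.17,2.6) + 0.177·(3.85,1.11) = (4.1134,2.3363)
  v2: (1-0.177)·(1.28,4.49) + 0.177·(2.43,2.68) = (1.4835,4.1696)
  v3: (1-0.177)·(-2.4,1.96) + 0.177·(-1.22,1.97) = (-2.1911,1.9618)
  v4: (1-0.177)·(-3.09,-0.92) + 0.177·(-0.83,-1.03) = (-2.6900,-0.9395)
  v5: (1-0.177)·(-0.35,-2.69) + 0.177·(1.31,-2.39) = (-0.0562,-2.6369)
  v6: (1-0.177)·(1.11,-2.96) + 0.177·(2.25,-2.11) = (1.3118,-2.8095)
  v7: (1-0.177)·(2.92,-3.13) + 0.177·(2.69,-1.5) = (2.8793,-2.8415)
Shoelace sum Σ(x_i·y_{i+1} − x_{i+1}·y_i):
  i=1: 4.1134·4.1696 − 1.4835·2.3363 = +13.6852 (running +13.6852)
  i=2: 1.4835·1.9618 − -2.1911·4.1696 = +12.0466 (running +25.7318)
  i=3: -2.1911·-0.9395 − -2.6900·1.9618 = +7.3356 (running +33.0675)
  i=4: -2.6900·-2.6369 − -0.0562·-0.9395 = +7.0404 (running +40.1079)
  i=5: -0.0562·-2.8095 − 1.3118·-2.6369 = +3.6169 (running +43.7248)
  i=6: 1.3118·-2.8415 − 2.8793·-2.8095 = +4.3621 (running +48.0869)
  i=7: 2.8793·2.3363 − 4.1134·-2.8415 = +18.4149 (running +66.5017)
Area = |Σ|/2 = |66.5017|/2 = 33.2509

Area at t=0.177: 33.2509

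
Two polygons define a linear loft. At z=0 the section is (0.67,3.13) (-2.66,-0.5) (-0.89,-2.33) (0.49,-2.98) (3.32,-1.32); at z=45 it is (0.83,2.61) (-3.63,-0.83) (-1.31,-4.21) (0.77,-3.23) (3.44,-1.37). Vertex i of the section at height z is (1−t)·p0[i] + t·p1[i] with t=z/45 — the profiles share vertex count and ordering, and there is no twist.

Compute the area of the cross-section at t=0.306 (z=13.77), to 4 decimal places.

Cross-section at t=0.306: each vertex is (1-t)·p0[i] + t·p1[i].
  v1: (1-0.306)·(0.67,3.13) + 0.306·(0.83,2.61) = (0.7190,2.9709)
  v2: (1-0.306)·(-2.66,-0.5) + 0.306·(-3.63,-0.83) = (-2.9568,-0.6010)
  v3: (1-0.306)·(-0.89,-2.33) + 0.306·(-1.31,-4.21) = (-1.0185,-2.9053)
  v4: (1-0.306)·(0.49,-2.98) + 0.306·(0.77,-3.23) = (0.5757,-3.0565)
  v5: (1-0.306)·(3.32,-1.32) + 0.306·(3.44,-1.37) = (3.3567,-1.3353)
Shoelace sum Σ(x_i·y_{i+1} − x_{i+1}·y_i):
  i=1: 0.7190·-0.6010 − -2.9568·2.9709 = +8.3523 (running +8.3523)
  i=2: -2.9568·-2.9053 − -1.0185·-0.6010 = +7.9783 (running +16.3306)
  i=3: -1.0185·-3.0565 − 0.5757·-2.9053 = +4.7856 (running +21.1162)
  i=4: 0.5757·-1.3353 − 3.3567·-3.0565 = +9.4911 (running +30.6073)
  i=5: 3.3567·2.9709 − 0.7190·-1.3353 = +10.9324 (running +41.5397)
Area = |Σ|/2 = |41.5397|/2 = 20.7699

Area at t=0.306: 20.7699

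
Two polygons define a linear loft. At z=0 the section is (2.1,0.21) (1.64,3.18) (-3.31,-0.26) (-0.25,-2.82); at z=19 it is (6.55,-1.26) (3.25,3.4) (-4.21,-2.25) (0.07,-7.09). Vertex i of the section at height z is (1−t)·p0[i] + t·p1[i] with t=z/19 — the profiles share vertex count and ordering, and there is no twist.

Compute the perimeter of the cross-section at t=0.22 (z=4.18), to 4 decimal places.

Perimeter at t=0.22: 19.6852

Cross-section at t=0.22: each vertex is (1-t)·p0[i] + t·p1[i].
  v1: (1-0.22)·(2.1,0.21) + 0.22·(6.55,-1.26) = (3.0790,-0.1134)
  v2: (1-0.22)·(1.64,3.18) + 0.22·(3.25,3.4) = (1.9942,3.2284)
  v3: (1-0.22)·(-3.31,-0.26) + 0.22·(-4.21,-2.25) = (-3.5080,-0.6978)
  v4: (1-0.22)·(-0.25,-2.82) + 0.22·(0.07,-7.09) = (-0.1796,-3.7594)
Perimeter = Σ |v_{i+1} − v_i|:
  edge 1→2: √(-1.0848² + 3.3418²) = 3.5135 (running 3.5135)
  edge 2→3: √(-5.5022² + -3.9262²) = 6.7594 (running 10.2728)
  edge 3→4: √(3.3284² + -3.0616²) = 4.5223 (running 14.7952)
  edge 4→1: √(3.2586² + 3.6460²) = 4.8900 (running 19.6852)
Perimeter = 19.6852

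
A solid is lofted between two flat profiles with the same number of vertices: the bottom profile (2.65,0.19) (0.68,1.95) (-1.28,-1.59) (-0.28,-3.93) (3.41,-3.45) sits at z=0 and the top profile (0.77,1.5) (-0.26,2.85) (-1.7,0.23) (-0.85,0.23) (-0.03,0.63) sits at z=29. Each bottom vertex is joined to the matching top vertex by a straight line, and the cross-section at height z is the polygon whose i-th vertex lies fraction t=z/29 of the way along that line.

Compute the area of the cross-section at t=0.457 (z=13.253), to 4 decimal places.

Area at t=0.457: 9.3841

Cross-section at t=0.457: each vertex is (1-t)·p0[i] + t·p1[i].
  v1: (1-0.457)·(2.65,0.19) + 0.457·(0.77,1.5) = (1.7908,0.7887)
  v2: (1-0.457)·(0.68,1.95) + 0.457·(-0.26,2.85) = (0.2504,2.3613)
  v3: (1-0.457)·(-1.28,-1.59) + 0.457·(-1.7,0.23) = (-1.4719,-0.7583)
  v4: (1-0.457)·(-0.28,-3.93) + 0.457·(-0.85,0.23) = (-0.5405,-2.0289)
  v5: (1-0.457)·(3.41,-3.45) + 0.457·(-0.03,0.63) = (1.8379,-1.5854)
Shoelace sum Σ(x_i·y_{i+1} − x_{i+1}·y_i):
  i=1: 1.7908·2.3613 − 0.2504·0.7887 = +4.0312 (running +4.0312)
  i=2: 0.2504·-0.7583 − -1.4719·2.3613 = +3.2858 (running +7.3170)
  i=3: -1.4719·-2.0289 − -0.5405·-0.7583 = +2.5766 (running +9.8936)
  i=4: -0.5405·-1.5854 − 1.8379·-2.0289 = +4.5858 (running +14.4794)
  i=5: 1.8379·0.7887 − 1.7908·-1.5854 = +4.2888 (running +18.7682)
Area = |Σ|/2 = |18.7682|/2 = 9.3841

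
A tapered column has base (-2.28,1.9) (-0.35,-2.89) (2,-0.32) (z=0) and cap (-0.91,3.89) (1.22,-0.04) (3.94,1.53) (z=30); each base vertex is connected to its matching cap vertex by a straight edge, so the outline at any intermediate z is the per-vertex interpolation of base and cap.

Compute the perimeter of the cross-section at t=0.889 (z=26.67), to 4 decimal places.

Perimeter at t=0.889: 13.0366

Cross-section at t=0.889: each vertex is (1-t)·p0[i] + t·p1[i].
  v1: (1-0.889)·(-2.28,1.9) + 0.889·(-0.91,3.89) = (-1.0621,3.6691)
  v2: (1-0.889)·(-0.35,-2.89) + 0.889·(1.22,-0.04) = (1.0457,-0.3563)
  v3: (1-0.889)·(2,-0.32) + 0.889·(3.94,1.53) = (3.7247,1.3247)
Perimeter = Σ |v_{i+1} − v_i|:
  edge 1→2: √(2.1078² + -4.0255²) = 4.5439 (running 4.5439)
  edge 2→3: √(2.6789² + 1.6810²) = 3.1627 (running 7.7066)
  edge 3→1: √(-4.7867² + 2.3445²) = 5.3300 (running 13.0366)
Perimeter = 13.0366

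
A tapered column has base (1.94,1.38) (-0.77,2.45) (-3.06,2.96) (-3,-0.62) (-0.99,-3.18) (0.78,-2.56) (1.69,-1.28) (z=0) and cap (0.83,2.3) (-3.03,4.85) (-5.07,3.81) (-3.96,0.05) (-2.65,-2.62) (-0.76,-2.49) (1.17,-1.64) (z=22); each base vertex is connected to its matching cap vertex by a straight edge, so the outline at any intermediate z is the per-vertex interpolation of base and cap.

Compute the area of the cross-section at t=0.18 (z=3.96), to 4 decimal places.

Cross-section at t=0.18: each vertex is (1-t)·p0[i] + t·p1[i].
  v1: (1-0.18)·(1.94,1.38) + 0.18·(0.83,2.3) = (1.7402,1.5456)
  v2: (1-0.18)·(-0.77,2.45) + 0.18·(-3.03,4.85) = (-1.1768,2.8820)
  v3: (1-0.18)·(-3.06,2.96) + 0.18·(-5.07,3.81) = (-3.4218,3.1130)
  v4: (1-0.18)·(-3,-0.62) + 0.18·(-3.96,0.05) = (-3.1728,-0.4994)
  v5: (1-0.18)·(-0.99,-3.18) + 0.18·(-2.65,-2.62) = (-1.2888,-3.0792)
  v6: (1-0.18)·(0.78,-2.56) + 0.18·(-0.76,-2.49) = (0.5028,-2.5474)
  v7: (1-0.18)·(1.69,-1.28) + 0.18·(1.17,-1.64) = (1.5964,-1.3448)
Shoelace sum Σ(x_i·y_{i+1} − x_{i+1}·y_i):
  i=1: 1.7402·2.8820 − -1.1768·1.5456 = +6.8341 (running +6.8341)
  i=2: -1.1768·3.1130 − -3.4218·2.8820 = +6.1982 (running +13.0324)
  i=3: -3.4218·-0.4994 − -3.1728·3.1130 = +11.5858 (running +24.6181)
  i=4: -3.1728·-3.0792 − -1.2888·-0.4994 = +9.1261 (running +33.7442)
  i=5: -1.2888·-2.5474 − 0.5028·-3.0792 = +4.8313 (running +38.5755)
  i=6: 0.5028·-1.3448 − 1.5964·-2.5474 = +3.3905 (running +41.9660)
  i=7: 1.5964·1.5456 − 1.7402·-1.3448 = +4.8076 (running +46.7736)
Area = |Σ|/2 = |46.7736|/2 = 23.3868

Area at t=0.18: 23.3868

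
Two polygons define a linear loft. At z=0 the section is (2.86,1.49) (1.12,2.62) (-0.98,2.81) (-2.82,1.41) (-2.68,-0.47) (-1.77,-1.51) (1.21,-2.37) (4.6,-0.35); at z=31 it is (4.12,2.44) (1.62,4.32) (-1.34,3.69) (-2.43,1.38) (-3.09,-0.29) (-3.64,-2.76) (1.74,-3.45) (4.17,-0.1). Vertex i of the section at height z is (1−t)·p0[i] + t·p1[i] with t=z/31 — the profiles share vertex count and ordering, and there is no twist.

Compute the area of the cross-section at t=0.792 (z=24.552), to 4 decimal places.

Cross-section at t=0.792: each vertex is (1-t)·p0[i] + t·p1[i].
  v1: (1-0.792)·(2.86,1.49) + 0.792·(4.12,2.44) = (3.8579,2.2424)
  v2: (1-0.792)·(1.12,2.62) + 0.792·(1.62,4.32) = (1.5160,3.9664)
  v3: (1-0.792)·(-0.98,2.81) + 0.792·(-1.34,3.69) = (-1.2651,3.5070)
  v4: (1-0.792)·(-2.82,1.41) + 0.792·(-2.43,1.38) = (-2.5111,1.3862)
  v5: (1-0.792)·(-2.68,-0.47) + 0.792·(-3.09,-0.29) = (-3.0047,-0.3274)
  v6: (1-0.792)·(-1.77,-1.51) + 0.792·(-3.64,-2.76) = (-3.2510,-2.5000)
  v7: (1-0.792)·(1.21,-2.37) + 0.792·(1.74,-3.45) = (1.6298,-3.2254)
  v8: (1-0.792)·(4.6,-0.35) + 0.792·(4.17,-0.1) = (4.2594,-0.1520)
Shoelace sum Σ(x_i·y_{i+1} − x_{i+1}·y_i):
  i=1: 3.8579·3.9664 − 1.5160·2.2424 = +11.9026 (running +11.9026)
  i=2: 1.5160·3.5070 − -1.2651·3.9664 = +10.3345 (running +22.2371)
  i=3: -1.2651·1.3862 − -2.5111·3.5070 = +7.0526 (running +29.2897)
  i=4: -2.5111·-0.3274 − -3.0047·1.3862 = +4.9875 (running +34.2772)
  i=5: -3.0047·-2.5000 − -3.2510·-0.3274 = +6.4473 (running +40.7245)
  i=6: -3.2510·-3.2254 − 1.6298·-2.5000 = +14.5602 (running +55.2847)
  i=7: 1.6298·-0.1520 − 4.2594·-3.2254 = +13.4905 (running +68.7752)
  i=8: 4.2594·2.2424 − 3.8579·-0.1520 = +10.1378 (running +78.9130)
Area = |Σ|/2 = |78.9130|/2 = 39.4565

Area at t=0.792: 39.4565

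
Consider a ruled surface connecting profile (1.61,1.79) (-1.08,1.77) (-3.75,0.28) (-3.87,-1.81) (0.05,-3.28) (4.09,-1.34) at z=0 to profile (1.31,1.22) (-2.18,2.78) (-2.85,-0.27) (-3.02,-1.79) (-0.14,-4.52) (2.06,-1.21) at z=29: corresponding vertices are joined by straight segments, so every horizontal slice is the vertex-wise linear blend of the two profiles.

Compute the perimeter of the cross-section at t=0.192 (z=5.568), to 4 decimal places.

Cross-section at t=0.192: each vertex is (1-t)·p0[i] + t·p1[i].
  v1: (1-0.192)·(1.61,1.79) + 0.192·(1.31,1.22) = (1.5524,1.6806)
  v2: (1-0.192)·(-1.08,1.77) + 0.192·(-2.18,2.78) = (-1.2912,1.9639)
  v3: (1-0.192)·(-3.75,0.28) + 0.192·(-2.85,-0.27) = (-3.5772,0.1744)
  v4: (1-0.192)·(-3.87,-1.81) + 0.192·(-3.02,-1.79) = (-3.7068,-1.8062)
  v5: (1-0.192)·(0.05,-3.28) + 0.192·(-0.14,-4.52) = (0.0135,-3.5181)
  v6: (1-0.192)·(4.09,-1.34) + 0.192·(2.06,-1.21) = (3.7002,-1.3150)
Perimeter = Σ |v_{i+1} − v_i|:
  edge 1→2: √(-2.8436² + 0.2834²) = 2.8577 (running 2.8577)
  edge 2→3: √(-2.2860² + -1.7895²) = 2.9031 (running 5.7608)
  edge 3→4: √(-0.1296² + -1.9806²) = 1.9848 (running 7.7456)
  edge 4→5: √(3.7203² + -1.7119²) = 4.0953 (running 11.8409)
  edge 5→6: √(3.6867² + 2.2030²) = 4.2948 (running 16.1357)
  edge 6→1: √(-2.1478² + 2.9956²) = 3.6860 (running 19.8217)
Perimeter = 19.8217

Perimeter at t=0.192: 19.8217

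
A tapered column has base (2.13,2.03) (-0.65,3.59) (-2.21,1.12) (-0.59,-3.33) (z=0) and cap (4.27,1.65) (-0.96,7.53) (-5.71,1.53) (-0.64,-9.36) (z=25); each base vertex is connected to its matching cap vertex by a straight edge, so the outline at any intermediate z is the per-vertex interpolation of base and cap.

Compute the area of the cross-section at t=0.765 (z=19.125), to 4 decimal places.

Cross-section at t=0.765: each vertex is (1-t)·p0[i] + t·p1[i].
  v1: (1-0.765)·(2.13,2.03) + 0.765·(4.27,1.65) = (3.7671,1.7393)
  v2: (1-0.765)·(-0.65,3.59) + 0.765·(-0.96,7.53) = (-0.8871,6.6041)
  v3: (1-0.765)·(-2.21,1.12) + 0.765·(-5.71,1.53) = (-4.8875,1.4337)
  v4: (1-0.765)·(-0.59,-3.33) + 0.765·(-0.64,-9.36) = (-0.6282,-7.9429)
Shoelace sum Σ(x_i·y_{i+1} − x_{i+1}·y_i):
  i=1: 3.7671·6.6041 − -0.8871·1.7393 = +26.4213 (running +26.4213)
  i=2: -0.8871·1.4337 − -4.8875·6.6041 = +31.0057 (running +57.4270)
  i=3: -4.8875·-7.9429 − -0.6282·1.4337 = +39.7219 (running +97.1489)
  i=4: -0.6282·1.7393 − 3.7671·-7.9429 = +28.8292 (running +125.9780)
Area = |Σ|/2 = |125.9780|/2 = 62.9890

Area at t=0.765: 62.9890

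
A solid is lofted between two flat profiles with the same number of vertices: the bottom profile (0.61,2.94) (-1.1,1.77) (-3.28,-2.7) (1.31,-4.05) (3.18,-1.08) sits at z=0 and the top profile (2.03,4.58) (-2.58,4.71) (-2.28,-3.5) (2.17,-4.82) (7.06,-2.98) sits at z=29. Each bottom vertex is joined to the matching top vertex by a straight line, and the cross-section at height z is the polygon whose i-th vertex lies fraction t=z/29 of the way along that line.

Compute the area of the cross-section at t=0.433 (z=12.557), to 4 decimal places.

Area at t=0.433: 39.9129

Cross-section at t=0.433: each vertex is (1-t)·p0[i] + t·p1[i].
  v1: (1-0.433)·(0.61,2.94) + 0.433·(2.03,4.58) = (1.2249,3.6501)
  v2: (1-0.433)·(-1.1,1.77) + 0.433·(-2.58,4.71) = (-1.7408,3.0430)
  v3: (1-0.433)·(-3.28,-2.7) + 0.433·(-2.28,-3.5) = (-2.8470,-3.0464)
  v4: (1-0.433)·(1.31,-4.05) + 0.433·(2.17,-4.82) = (1.6824,-4.3834)
  v5: (1-0.433)·(3.18,-1.08) + 0.433·(7.06,-2.98) = (4.8600,-1.9027)
Shoelace sum Σ(x_i·y_{i+1} − x_{i+1}·y_i):
  i=1: 1.2249·3.0430 − -1.7408·3.6501 = +10.0815 (running +10.0815)
  i=2: -1.7408·-3.0464 − -2.8470·3.0430 = +13.9668 (running +24.0483)
  i=3: -2.8470·-4.3834 − 1.6824·-3.0464 = +17.6048 (running +41.6531)
  i=4: 1.6824·-1.9027 − 4.8600·-4.3834 = +18.1025 (running +59.7556)
  i=5: 4.8600·3.6501 − 1.2249·-1.9027 = +20.0703 (running +79.8258)
Area = |Σ|/2 = |79.8258|/2 = 39.9129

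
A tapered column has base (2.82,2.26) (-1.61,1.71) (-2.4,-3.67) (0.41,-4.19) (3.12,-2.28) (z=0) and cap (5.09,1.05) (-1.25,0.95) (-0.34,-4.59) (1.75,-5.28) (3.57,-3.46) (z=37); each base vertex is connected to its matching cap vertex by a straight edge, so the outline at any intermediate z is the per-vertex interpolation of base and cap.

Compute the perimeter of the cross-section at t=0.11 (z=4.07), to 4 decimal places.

Cross-section at t=0.11: each vertex is (1-t)·p0[i] + t·p1[i].
  v1: (1-0.11)·(2.82,2.26) + 0.11·(5.09,1.05) = (3.0697,2.1269)
  v2: (1-0.11)·(-1.61,1.71) + 0.11·(-1.25,0.95) = (-1.5704,1.6264)
  v3: (1-0.11)·(-2.4,-3.67) + 0.11·(-0.34,-4.59) = (-2.1734,-3.7712)
  v4: (1-0.11)·(0.41,-4.19) + 0.11·(1.75,-5.28) = (0.5574,-4.3099)
  v5: (1-0.11)·(3.12,-2.28) + 0.11·(3.57,-3.46) = (3.1695,-2.4098)
Perimeter = Σ |v_{i+1} − v_i|:
  edge 1→2: √(-4.6401² + -0.5005²) = 4.6670 (running 4.6670)
  edge 2→3: √(-0.6030² + -5.3976²) = 5.4312 (running 10.0982)
  edge 3→4: √(2.7308² + -0.5387²) = 2.7834 (running 12.8816)
  edge 4→5: √(2.6121² + 1.9001²) = 3.2301 (running 16.1117)
  edge 5→1: √(-0.0998² + 4.5367²) = 4.5378 (running 20.6495)
Perimeter = 20.6495

Perimeter at t=0.11: 20.6495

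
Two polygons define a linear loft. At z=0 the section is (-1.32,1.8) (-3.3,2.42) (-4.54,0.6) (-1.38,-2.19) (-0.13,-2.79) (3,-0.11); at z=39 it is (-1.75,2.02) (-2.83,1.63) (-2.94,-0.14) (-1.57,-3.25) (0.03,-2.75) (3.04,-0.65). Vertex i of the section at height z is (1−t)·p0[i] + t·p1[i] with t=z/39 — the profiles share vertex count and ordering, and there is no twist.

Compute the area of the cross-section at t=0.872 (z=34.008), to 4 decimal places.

Area at t=0.872: 17.9130

Cross-section at t=0.872: each vertex is (1-t)·p0[i] + t·p1[i].
  v1: (1-0.872)·(-1.32,1.8) + 0.872·(-1.75,2.02) = (-1.6950,1.9918)
  v2: (1-0.872)·(-3.3,2.42) + 0.872·(-2.83,1.63) = (-2.8902,1.7311)
  v3: (1-0.872)·(-4.54,0.6) + 0.872·(-2.94,-0.14) = (-3.1448,-0.0453)
  v4: (1-0.872)·(-1.38,-2.19) + 0.872·(-1.57,-3.25) = (-1.5457,-3.1143)
  v5: (1-0.872)·(-0.13,-2.79) + 0.872·(0.03,-2.75) = (0.0095,-2.7551)
  v6: (1-0.872)·(3,-0.11) + 0.872·(3.04,-0.65) = (3.0349,-0.5809)
Shoelace sum Σ(x_i·y_{i+1} − x_{i+1}·y_i):
  i=1: -1.6950·1.7311 − -2.8902·1.9918 = +2.8226 (running +2.8226)
  i=2: -2.8902·-0.0453 − -3.1448·1.7311 = +5.5749 (running +8.3974)
  i=3: -3.1448·-3.1143 − -1.5457·-0.0453 = +9.7239 (running +18.1214)
  i=4: -1.5457·-2.7551 − 0.0095·-3.1143 = +4.2882 (running +22.4096)
  i=5: 0.0095·-0.5809 − 3.0349·-2.7551 = +8.3559 (running +30.7655)
  i=6: 3.0349·1.9918 − -1.6950·-0.5809 = +5.0604 (running +35.8259)
Area = |Σ|/2 = |35.8259|/2 = 17.9130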